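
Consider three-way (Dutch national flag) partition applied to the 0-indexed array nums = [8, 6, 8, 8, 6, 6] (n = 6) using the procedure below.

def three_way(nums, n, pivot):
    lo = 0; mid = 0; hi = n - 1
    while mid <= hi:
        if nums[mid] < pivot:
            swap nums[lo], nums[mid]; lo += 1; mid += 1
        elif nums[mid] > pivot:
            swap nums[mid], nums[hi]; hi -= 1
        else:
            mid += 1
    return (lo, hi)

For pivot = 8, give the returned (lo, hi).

pivot = 8; lo=0, mid=0, hi=5
nums[mid]=8=8: mid=1
nums[mid]=6<8: swap nums[0],nums[1]; lo=1,mid=2 → [6, 8, 8, 8, 6, 6]
nums[mid]=8=8: mid=3
nums[mid]=8=8: mid=4
nums[mid]=6<8: swap nums[1],nums[4]; lo=2,mid=5 → [6, 6, 8, 8, 8, 6]
nums[mid]=6<8: swap nums[2],nums[5]; lo=3,mid=6 → [6, 6, 6, 8, 8, 8]
end: lo=3, hi=5; nums = [6, 6, 6, 8, 8, 8]

(3, 5)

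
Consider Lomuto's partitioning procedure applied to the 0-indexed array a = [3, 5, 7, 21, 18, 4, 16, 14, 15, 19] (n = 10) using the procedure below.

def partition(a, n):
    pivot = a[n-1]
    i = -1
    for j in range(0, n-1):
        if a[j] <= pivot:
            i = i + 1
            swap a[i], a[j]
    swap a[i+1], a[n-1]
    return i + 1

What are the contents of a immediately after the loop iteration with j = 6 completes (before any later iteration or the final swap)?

pivot=19, i=-1
j=0: 3≤19, i=0, swap(0,0) ⇒ [3, 5, 7, 21, 18, 4, 16, 14, 15, 19]
j=1: 5≤19, i=1, swap(1,1) ⇒ [3, 5, 7, 21, 18, 4, 16, 14, 15, 19]
j=2: 7≤19, i=2, swap(2,2) ⇒ [3, 5, 7, 21, 18, 4, 16, 14, 15, 19]
j=3: 21>19, skip
j=4: 18≤19, i=3, swap(3,4) ⇒ [3, 5, 7, 18, 21, 4, 16, 14, 15, 19]
j=5: 4≤19, i=4, swap(4,5) ⇒ [3, 5, 7, 18, 4, 21, 16, 14, 15, 19]
j=6: 16≤19, i=5, swap(5,6) ⇒ [3, 5, 7, 18, 4, 16, 21, 14, 15, 19]
(after j=6) a = [3, 5, 7, 18, 4, 16, 21, 14, 15, 19]

[3, 5, 7, 18, 4, 16, 21, 14, 15, 19]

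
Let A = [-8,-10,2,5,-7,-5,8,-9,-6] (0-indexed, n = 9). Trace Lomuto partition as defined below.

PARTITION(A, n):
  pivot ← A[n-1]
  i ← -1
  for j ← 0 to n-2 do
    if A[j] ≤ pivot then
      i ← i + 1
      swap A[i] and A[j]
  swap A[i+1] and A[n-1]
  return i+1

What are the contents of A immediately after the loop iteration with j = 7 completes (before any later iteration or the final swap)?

pivot = A[8] = -6; i = -1
j=0: A[0]=-8 ≤ -6 → i=0, swap A[0],A[0] (no change) → [-8,-10,2,5,-7,-5,8,-9,-6]
j=1: A[1]=-10 ≤ -6 → i=1, swap A[1],A[1] (no change) → [-8,-10,2,5,-7,-5,8,-9,-6]
j=2: A[2]=2 > -6 → no swap
j=3: A[3]=5 > -6 → no swap
j=4: A[4]=-7 ≤ -6 → i=2, swap A[2],A[4] → [-8,-10,-7,5,2,-5,8,-9,-6]
j=5: A[5]=-5 > -6 → no swap
j=6: A[6]=8 > -6 → no swap
j=7: A[7]=-9 ≤ -6 → i=3, swap A[3],A[7] → [-8,-10,-7,-9,2,-5,8,5,-6]
(after j=7) A = [-8,-10,-7,-9,2,-5,8,5,-6]

[-8,-10,-7,-9,2,-5,8,5,-6]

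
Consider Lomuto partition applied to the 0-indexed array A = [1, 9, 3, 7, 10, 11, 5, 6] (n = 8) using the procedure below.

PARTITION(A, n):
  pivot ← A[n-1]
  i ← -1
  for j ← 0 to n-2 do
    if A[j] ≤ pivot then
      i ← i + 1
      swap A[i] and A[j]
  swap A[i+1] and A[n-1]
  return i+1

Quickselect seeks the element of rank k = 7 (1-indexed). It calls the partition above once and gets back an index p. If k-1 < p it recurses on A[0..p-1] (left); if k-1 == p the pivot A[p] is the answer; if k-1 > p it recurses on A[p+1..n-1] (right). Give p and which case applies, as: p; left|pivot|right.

pivot=6, i=-1
j=0: 1≤6, i=0, swap(0,0) ⇒ [1, 9, 3, 7, 10, 11, 5, 6]
j=1: 9>6, skip
j=2: 3≤6, i=1, swap(1,2) ⇒ [1, 3, 9, 7, 10, 11, 5, 6]
j=3: 7>6, skip
j=4: 10>6, skip
j=5: 11>6, skip
j=6: 5≤6, i=2, swap(2,6) ⇒ [1, 3, 5, 7, 10, 11, 9, 6]
swap(3,7) ⇒ [1, 3, 5, 6, 10, 11, 9, 7]; return 3
p = 3; k-1 = 6 > 3 ⇒ right

3; right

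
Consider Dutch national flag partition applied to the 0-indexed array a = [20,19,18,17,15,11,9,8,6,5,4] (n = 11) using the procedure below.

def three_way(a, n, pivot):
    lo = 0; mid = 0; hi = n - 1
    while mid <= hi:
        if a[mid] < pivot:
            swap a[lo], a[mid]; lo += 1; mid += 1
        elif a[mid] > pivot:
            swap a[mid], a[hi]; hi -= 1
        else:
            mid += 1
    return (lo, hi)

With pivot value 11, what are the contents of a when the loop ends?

[4,5,6,8,9,11,15,17,18,19,20]

lo=0 mid=0 hi=10
20>11: swap(0,10), hi=9 ⇒ [4,19,18,17,15,11,9,8,6,5,20]
4<11: swap(0,0), lo=1 mid=1 ⇒ [4,19,18,17,15,11,9,8,6,5,20]
19>11: swap(1,9), hi=8 ⇒ [4,5,18,17,15,11,9,8,6,19,20]
5<11: swap(1,1), lo=2 mid=2 ⇒ [4,5,18,17,15,11,9,8,6,19,20]
18>11: swap(2,8), hi=7 ⇒ [4,5,6,17,15,11,9,8,18,19,20]
6<11: swap(2,2), lo=3 mid=3 ⇒ [4,5,6,17,15,11,9,8,18,19,20]
17>11: swap(3,7), hi=6 ⇒ [4,5,6,8,15,11,9,17,18,19,20]
8<11: swap(3,3), lo=4 mid=4 ⇒ [4,5,6,8,15,11,9,17,18,19,20]
15>11: swap(4,6), hi=5 ⇒ [4,5,6,8,9,11,15,17,18,19,20]
9<11: swap(4,4), lo=5 mid=5 ⇒ [4,5,6,8,9,11,15,17,18,19,20]
11=11: mid=6
done. lo=5 hi=5; a=[4,5,6,8,9,11,15,17,18,19,20]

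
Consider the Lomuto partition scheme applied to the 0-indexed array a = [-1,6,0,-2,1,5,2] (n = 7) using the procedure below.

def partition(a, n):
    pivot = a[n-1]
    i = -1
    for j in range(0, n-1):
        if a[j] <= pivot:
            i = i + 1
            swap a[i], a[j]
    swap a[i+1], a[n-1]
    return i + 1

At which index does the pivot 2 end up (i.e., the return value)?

4

pivot=2, i=-1
j=0: -1≤2, i=0, swap(0,0) ⇒ [-1,6,0,-2,1,5,2]
j=1: 6>2, skip
j=2: 0≤2, i=1, swap(1,2) ⇒ [-1,0,6,-2,1,5,2]
j=3: -2≤2, i=2, swap(2,3) ⇒ [-1,0,-2,6,1,5,2]
j=4: 1≤2, i=3, swap(3,4) ⇒ [-1,0,-2,1,6,5,2]
j=5: 5>2, skip
swap(4,6) ⇒ [-1,0,-2,1,2,5,6]; return 4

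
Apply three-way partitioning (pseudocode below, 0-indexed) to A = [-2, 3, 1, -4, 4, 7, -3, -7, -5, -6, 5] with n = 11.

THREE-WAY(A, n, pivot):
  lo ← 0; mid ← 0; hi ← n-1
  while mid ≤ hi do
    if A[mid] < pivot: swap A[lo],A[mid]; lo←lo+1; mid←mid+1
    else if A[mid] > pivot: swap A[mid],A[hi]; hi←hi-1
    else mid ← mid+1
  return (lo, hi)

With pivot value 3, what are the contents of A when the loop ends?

pivot = 3; lo=0, mid=0, hi=10
A[mid]=-2<3: swap A[0],A[0]; lo=1,mid=1 → [-2, 3, 1, -4, 4, 7, -3, -7, -5, -6, 5]
A[mid]=3=3: mid=2
A[mid]=1<3: swap A[1],A[2]; lo=2,mid=3 → [-2, 1, 3, -4, 4, 7, -3, -7, -5, -6, 5]
A[mid]=-4<3: swap A[2],A[3]; lo=3,mid=4 → [-2, 1, -4, 3, 4, 7, -3, -7, -5, -6, 5]
A[mid]=4>3: swap A[4],A[10]; hi=9 → [-2, 1, -4, 3, 5, 7, -3, -7, -5, -6, 4]
A[mid]=5>3: swap A[4],A[9]; hi=8 → [-2, 1, -4, 3, -6, 7, -3, -7, -5, 5, 4]
A[mid]=-6<3: swap A[3],A[4]; lo=4,mid=5 → [-2, 1, -4, -6, 3, 7, -3, -7, -5, 5, 4]
A[mid]=7>3: swap A[5],A[8]; hi=7 → [-2, 1, -4, -6, 3, -5, -3, -7, 7, 5, 4]
A[mid]=-5<3: swap A[4],A[5]; lo=5,mid=6 → [-2, 1, -4, -6, -5, 3, -3, -7, 7, 5, 4]
A[mid]=-3<3: swap A[5],A[6]; lo=6,mid=7 → [-2, 1, -4, -6, -5, -3, 3, -7, 7, 5, 4]
A[mid]=-7<3: swap A[6],A[7]; lo=7,mid=8 → [-2, 1, -4, -6, -5, -3, -7, 3, 7, 5, 4]
end: lo=7, hi=7; A = [-2, 1, -4, -6, -5, -3, -7, 3, 7, 5, 4]

[-2, 1, -4, -6, -5, -3, -7, 3, 7, 5, 4]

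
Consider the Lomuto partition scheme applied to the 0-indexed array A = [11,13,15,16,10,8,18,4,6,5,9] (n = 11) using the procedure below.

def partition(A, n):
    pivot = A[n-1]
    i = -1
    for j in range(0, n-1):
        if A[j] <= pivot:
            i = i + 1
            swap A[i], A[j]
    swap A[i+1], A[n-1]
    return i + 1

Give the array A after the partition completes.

[8,4,6,5,9,11,18,13,15,16,10]

pivot = A[10] = 9; i = -1
j=0: A[0]=11 > 9 → no swap
j=1: A[1]=13 > 9 → no swap
j=2: A[2]=15 > 9 → no swap
j=3: A[3]=16 > 9 → no swap
j=4: A[4]=10 > 9 → no swap
j=5: A[5]=8 ≤ 9 → i=0, swap A[0],A[5] → [8,13,15,16,10,11,18,4,6,5,9]
j=6: A[6]=18 > 9 → no swap
j=7: A[7]=4 ≤ 9 → i=1, swap A[1],A[7] → [8,4,15,16,10,11,18,13,6,5,9]
j=8: A[8]=6 ≤ 9 → i=2, swap A[2],A[8] → [8,4,6,16,10,11,18,13,15,5,9]
j=9: A[9]=5 ≤ 9 → i=3, swap A[3],A[9] → [8,4,6,5,10,11,18,13,15,16,9]
final swap A[4],A[10] → [8,4,6,5,9,11,18,13,15,16,10]; return 4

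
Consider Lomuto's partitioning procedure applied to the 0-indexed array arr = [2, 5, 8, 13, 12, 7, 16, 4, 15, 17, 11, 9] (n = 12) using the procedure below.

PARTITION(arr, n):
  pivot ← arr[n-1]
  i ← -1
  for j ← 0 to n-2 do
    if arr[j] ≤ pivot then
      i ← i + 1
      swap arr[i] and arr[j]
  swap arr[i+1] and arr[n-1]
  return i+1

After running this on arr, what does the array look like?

pivot = arr[11] = 9; i = -1
j=0: arr[0]=2 ≤ 9 → i=0, swap arr[0],arr[0] (no change) → [2, 5, 8, 13, 12, 7, 16, 4, 15, 17, 11, 9]
j=1: arr[1]=5 ≤ 9 → i=1, swap arr[1],arr[1] (no change) → [2, 5, 8, 13, 12, 7, 16, 4, 15, 17, 11, 9]
j=2: arr[2]=8 ≤ 9 → i=2, swap arr[2],arr[2] (no change) → [2, 5, 8, 13, 12, 7, 16, 4, 15, 17, 11, 9]
j=3: arr[3]=13 > 9 → no swap
j=4: arr[4]=12 > 9 → no swap
j=5: arr[5]=7 ≤ 9 → i=3, swap arr[3],arr[5] → [2, 5, 8, 7, 12, 13, 16, 4, 15, 17, 11, 9]
j=6: arr[6]=16 > 9 → no swap
j=7: arr[7]=4 ≤ 9 → i=4, swap arr[4],arr[7] → [2, 5, 8, 7, 4, 13, 16, 12, 15, 17, 11, 9]
j=8: arr[8]=15 > 9 → no swap
j=9: arr[9]=17 > 9 → no swap
j=10: arr[10]=11 > 9 → no swap
final swap arr[5],arr[11] → [2, 5, 8, 7, 4, 9, 16, 12, 15, 17, 11, 13]; return 5

[2, 5, 8, 7, 4, 9, 16, 12, 15, 17, 11, 13]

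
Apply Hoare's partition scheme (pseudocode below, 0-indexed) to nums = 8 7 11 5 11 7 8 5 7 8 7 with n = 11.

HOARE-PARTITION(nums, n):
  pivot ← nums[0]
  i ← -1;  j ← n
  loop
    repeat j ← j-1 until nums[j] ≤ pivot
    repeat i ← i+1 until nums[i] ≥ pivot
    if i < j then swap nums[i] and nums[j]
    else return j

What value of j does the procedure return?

pivot = nums[0] = 8; i = -1, j = 11
j→10 (nums[10]=7≤8), i→0 (nums[0]=8≥8); i<j, swap → 7 7 11 5 11 7 8 5 7 8 8
j→9 (nums[9]=8≤8), i→2 (nums[2]=11≥8); i<j, swap → 7 7 8 5 11 7 8 5 7 11 8
j→8 (nums[8]=7≤8), i→4 (nums[4]=11≥8); i<j, swap → 7 7 8 5 7 7 8 5 11 11 8
j→7 (nums[7]=5≤8), i→6 (nums[6]=8≥8); i<j, swap → 7 7 8 5 7 7 5 8 11 11 8
j→6, i→7; i≥j, return j=6. nums = 7 7 8 5 7 7 5 8 11 11 8

6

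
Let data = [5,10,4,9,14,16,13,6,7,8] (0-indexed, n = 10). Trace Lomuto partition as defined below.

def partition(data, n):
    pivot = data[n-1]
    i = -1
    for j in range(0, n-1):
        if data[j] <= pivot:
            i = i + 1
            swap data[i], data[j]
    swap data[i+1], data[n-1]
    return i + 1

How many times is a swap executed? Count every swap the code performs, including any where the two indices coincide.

5

pivot = data[9] = 8; i = -1
j=0: data[0]=5 ≤ 8 → i=0, swap data[0],data[0] (no change) → [5,10,4,9,14,16,13,6,7,8]
j=1: data[1]=10 > 8 → no swap
j=2: data[2]=4 ≤ 8 → i=1, swap data[1],data[2] → [5,4,10,9,14,16,13,6,7,8]
j=3: data[3]=9 > 8 → no swap
j=4: data[4]=14 > 8 → no swap
j=5: data[5]=16 > 8 → no swap
j=6: data[6]=13 > 8 → no swap
j=7: data[7]=6 ≤ 8 → i=2, swap data[2],data[7] → [5,4,6,9,14,16,13,10,7,8]
j=8: data[8]=7 ≤ 8 → i=3, swap data[3],data[8] → [5,4,6,7,14,16,13,10,9,8]
final swap data[4],data[9] → [5,4,6,7,8,16,13,10,9,14]; return 4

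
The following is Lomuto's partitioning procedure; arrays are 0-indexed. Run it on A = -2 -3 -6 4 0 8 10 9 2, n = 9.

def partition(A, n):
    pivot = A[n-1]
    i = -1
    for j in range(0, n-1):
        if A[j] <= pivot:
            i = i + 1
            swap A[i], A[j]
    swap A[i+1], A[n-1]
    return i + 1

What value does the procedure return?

pivot=2, i=-1
j=0: -2≤2, i=0, swap(0,0) ⇒ -2 -3 -6 4 0 8 10 9 2
j=1: -3≤2, i=1, swap(1,1) ⇒ -2 -3 -6 4 0 8 10 9 2
j=2: -6≤2, i=2, swap(2,2) ⇒ -2 -3 -6 4 0 8 10 9 2
j=3: 4>2, skip
j=4: 0≤2, i=3, swap(3,4) ⇒ -2 -3 -6 0 4 8 10 9 2
j=5: 8>2, skip
j=6: 10>2, skip
j=7: 9>2, skip
swap(4,8) ⇒ -2 -3 -6 0 2 8 10 9 4; return 4

4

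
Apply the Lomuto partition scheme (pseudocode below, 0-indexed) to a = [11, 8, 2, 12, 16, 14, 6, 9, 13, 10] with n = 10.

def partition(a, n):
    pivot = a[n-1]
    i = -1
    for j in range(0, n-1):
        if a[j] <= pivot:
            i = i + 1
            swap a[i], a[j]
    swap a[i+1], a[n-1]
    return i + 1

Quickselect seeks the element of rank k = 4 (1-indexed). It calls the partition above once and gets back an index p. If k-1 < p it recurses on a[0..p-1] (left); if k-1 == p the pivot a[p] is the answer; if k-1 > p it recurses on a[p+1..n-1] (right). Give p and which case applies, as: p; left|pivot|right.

4; left

pivot = a[9] = 10; i = -1
j=0: a[0]=11 > 10 → no swap
j=1: a[1]=8 ≤ 10 → i=0, swap a[0],a[1] → [8, 11, 2, 12, 16, 14, 6, 9, 13, 10]
j=2: a[2]=2 ≤ 10 → i=1, swap a[1],a[2] → [8, 2, 11, 12, 16, 14, 6, 9, 13, 10]
j=3: a[3]=12 > 10 → no swap
j=4: a[4]=16 > 10 → no swap
j=5: a[5]=14 > 10 → no swap
j=6: a[6]=6 ≤ 10 → i=2, swap a[2],a[6] → [8, 2, 6, 12, 16, 14, 11, 9, 13, 10]
j=7: a[7]=9 ≤ 10 → i=3, swap a[3],a[7] → [8, 2, 6, 9, 16, 14, 11, 12, 13, 10]
j=8: a[8]=13 > 10 → no swap
final swap a[4],a[9] → [8, 2, 6, 9, 10, 14, 11, 12, 13, 16]; return 4
p = 4; k-1 = 3 < 4 ⇒ left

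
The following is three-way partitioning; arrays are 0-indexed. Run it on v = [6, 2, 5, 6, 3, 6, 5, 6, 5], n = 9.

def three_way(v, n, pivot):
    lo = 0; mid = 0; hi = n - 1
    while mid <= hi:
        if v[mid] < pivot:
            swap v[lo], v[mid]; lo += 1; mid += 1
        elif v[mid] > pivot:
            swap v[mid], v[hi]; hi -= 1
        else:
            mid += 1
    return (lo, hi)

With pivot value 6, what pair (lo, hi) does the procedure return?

(5, 8)

lo=0 mid=0 hi=8
6=6: mid=1
2<6: swap(0,1), lo=1 mid=2 ⇒ [2, 6, 5, 6, 3, 6, 5, 6, 5]
5<6: swap(1,2), lo=2 mid=3 ⇒ [2, 5, 6, 6, 3, 6, 5, 6, 5]
6=6: mid=4
3<6: swap(2,4), lo=3 mid=5 ⇒ [2, 5, 3, 6, 6, 6, 5, 6, 5]
6=6: mid=6
5<6: swap(3,6), lo=4 mid=7 ⇒ [2, 5, 3, 5, 6, 6, 6, 6, 5]
6=6: mid=8
5<6: swap(4,8), lo=5 mid=9 ⇒ [2, 5, 3, 5, 5, 6, 6, 6, 6]
done. lo=5 hi=8; v=[2, 5, 3, 5, 5, 6, 6, 6, 6]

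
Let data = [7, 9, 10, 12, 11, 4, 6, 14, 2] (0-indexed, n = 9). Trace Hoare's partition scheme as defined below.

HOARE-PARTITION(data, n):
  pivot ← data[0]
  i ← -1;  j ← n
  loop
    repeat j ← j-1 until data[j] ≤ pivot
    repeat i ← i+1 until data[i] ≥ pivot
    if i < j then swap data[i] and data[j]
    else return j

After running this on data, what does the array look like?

pivot=7
j stops at 8 (2), i stops at 0 (7); swap ⇒ [2, 9, 10, 12, 11, 4, 6, 14, 7]
j stops at 6 (6), i stops at 1 (9); swap ⇒ [2, 6, 10, 12, 11, 4, 9, 14, 7]
j stops at 5 (4), i stops at 2 (10); swap ⇒ [2, 6, 4, 12, 11, 10, 9, 14, 7]
j stops at 2, i stops at 3; i≥j ⇒ return 2. data=[2, 6, 4, 12, 11, 10, 9, 14, 7]

[2, 6, 4, 12, 11, 10, 9, 14, 7]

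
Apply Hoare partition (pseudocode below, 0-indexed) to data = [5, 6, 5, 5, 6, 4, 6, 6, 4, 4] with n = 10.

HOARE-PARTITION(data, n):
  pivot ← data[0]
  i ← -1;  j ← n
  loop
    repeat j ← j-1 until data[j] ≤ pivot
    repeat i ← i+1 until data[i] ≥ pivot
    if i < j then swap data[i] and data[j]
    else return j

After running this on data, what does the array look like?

pivot = data[0] = 5; i = -1, j = 10
j→9 (data[9]=4≤5), i→0 (data[0]=5≥5); i<j, swap → [4, 6, 5, 5, 6, 4, 6, 6, 4, 5]
j→8 (data[8]=4≤5), i→1 (data[1]=6≥5); i<j, swap → [4, 4, 5, 5, 6, 4, 6, 6, 6, 5]
j→5 (data[5]=4≤5), i→2 (data[2]=5≥5); i<j, swap → [4, 4, 4, 5, 6, 5, 6, 6, 6, 5]
j→3, i→3; i≥j, return j=3. data = [4, 4, 4, 5, 6, 5, 6, 6, 6, 5]

[4, 4, 4, 5, 6, 5, 6, 6, 6, 5]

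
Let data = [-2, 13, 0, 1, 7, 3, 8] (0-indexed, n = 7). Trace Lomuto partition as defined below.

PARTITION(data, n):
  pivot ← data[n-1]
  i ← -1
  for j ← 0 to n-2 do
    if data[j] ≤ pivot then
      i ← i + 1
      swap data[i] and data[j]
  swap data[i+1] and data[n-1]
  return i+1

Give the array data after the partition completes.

pivot=8, i=-1
j=0: -2≤8, i=0, swap(0,0) ⇒ [-2, 13, 0, 1, 7, 3, 8]
j=1: 13>8, skip
j=2: 0≤8, i=1, swap(1,2) ⇒ [-2, 0, 13, 1, 7, 3, 8]
j=3: 1≤8, i=2, swap(2,3) ⇒ [-2, 0, 1, 13, 7, 3, 8]
j=4: 7≤8, i=3, swap(3,4) ⇒ [-2, 0, 1, 7, 13, 3, 8]
j=5: 3≤8, i=4, swap(4,5) ⇒ [-2, 0, 1, 7, 3, 13, 8]
swap(5,6) ⇒ [-2, 0, 1, 7, 3, 8, 13]; return 5

[-2, 0, 1, 7, 3, 8, 13]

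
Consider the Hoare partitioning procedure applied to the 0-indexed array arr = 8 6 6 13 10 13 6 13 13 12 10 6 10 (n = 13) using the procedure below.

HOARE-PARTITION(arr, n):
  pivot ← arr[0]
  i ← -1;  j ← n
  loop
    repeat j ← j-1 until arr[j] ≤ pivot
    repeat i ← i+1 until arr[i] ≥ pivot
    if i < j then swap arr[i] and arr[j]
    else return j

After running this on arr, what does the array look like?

6 6 6 6 10 13 13 13 13 12 10 8 10

pivot=8
j stops at 11 (6), i stops at 0 (8); swap ⇒ 6 6 6 13 10 13 6 13 13 12 10 8 10
j stops at 6 (6), i stops at 3 (13); swap ⇒ 6 6 6 6 10 13 13 13 13 12 10 8 10
j stops at 3, i stops at 4; i≥j ⇒ return 3. arr=6 6 6 6 10 13 13 13 13 12 10 8 10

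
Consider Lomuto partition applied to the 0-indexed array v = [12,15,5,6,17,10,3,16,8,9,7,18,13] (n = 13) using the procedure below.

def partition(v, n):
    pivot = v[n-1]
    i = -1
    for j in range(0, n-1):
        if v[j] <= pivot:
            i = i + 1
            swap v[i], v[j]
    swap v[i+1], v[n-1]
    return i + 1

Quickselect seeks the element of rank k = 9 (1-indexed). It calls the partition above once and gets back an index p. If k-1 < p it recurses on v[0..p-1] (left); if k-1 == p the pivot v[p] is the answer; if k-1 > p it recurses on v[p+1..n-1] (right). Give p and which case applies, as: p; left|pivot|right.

8; pivot

pivot = v[12] = 13; i = -1
j=0: v[0]=12 ≤ 13 → i=0, swap v[0],v[0] (no change) → [12,15,5,6,17,10,3,16,8,9,7,18,13]
j=1: v[1]=15 > 13 → no swap
j=2: v[2]=5 ≤ 13 → i=1, swap v[1],v[2] → [12,5,15,6,17,10,3,16,8,9,7,18,13]
j=3: v[3]=6 ≤ 13 → i=2, swap v[2],v[3] → [12,5,6,15,17,10,3,16,8,9,7,18,13]
j=4: v[4]=17 > 13 → no swap
j=5: v[5]=10 ≤ 13 → i=3, swap v[3],v[5] → [12,5,6,10,17,15,3,16,8,9,7,18,13]
j=6: v[6]=3 ≤ 13 → i=4, swap v[4],v[6] → [12,5,6,10,3,15,17,16,8,9,7,18,13]
j=7: v[7]=16 > 13 → no swap
j=8: v[8]=8 ≤ 13 → i=5, swap v[5],v[8] → [12,5,6,10,3,8,17,16,15,9,7,18,13]
j=9: v[9]=9 ≤ 13 → i=6, swap v[6],v[9] → [12,5,6,10,3,8,9,16,15,17,7,18,13]
j=10: v[10]=7 ≤ 13 → i=7, swap v[7],v[10] → [12,5,6,10,3,8,9,7,15,17,16,18,13]
j=11: v[11]=18 > 13 → no swap
final swap v[8],v[12] → [12,5,6,10,3,8,9,7,13,17,16,18,15]; return 8
p = 8; k-1 = 8 == 8 ⇒ pivot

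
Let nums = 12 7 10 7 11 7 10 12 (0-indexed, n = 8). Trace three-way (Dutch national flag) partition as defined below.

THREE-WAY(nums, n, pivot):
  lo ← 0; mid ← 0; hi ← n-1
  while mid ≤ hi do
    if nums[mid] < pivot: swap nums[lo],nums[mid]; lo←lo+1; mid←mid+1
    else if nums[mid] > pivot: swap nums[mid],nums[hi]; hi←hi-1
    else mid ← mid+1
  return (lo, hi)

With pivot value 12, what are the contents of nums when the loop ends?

7 10 7 11 7 10 12 12

lo=0 mid=0 hi=7
12=12: mid=1
7<12: swap(0,1), lo=1 mid=2 ⇒ 7 12 10 7 11 7 10 12
10<12: swap(1,2), lo=2 mid=3 ⇒ 7 10 12 7 11 7 10 12
7<12: swap(2,3), lo=3 mid=4 ⇒ 7 10 7 12 11 7 10 12
11<12: swap(3,4), lo=4 mid=5 ⇒ 7 10 7 11 12 7 10 12
7<12: swap(4,5), lo=5 mid=6 ⇒ 7 10 7 11 7 12 10 12
10<12: swap(5,6), lo=6 mid=7 ⇒ 7 10 7 11 7 10 12 12
12=12: mid=8
done. lo=6 hi=7; nums=7 10 7 11 7 10 12 12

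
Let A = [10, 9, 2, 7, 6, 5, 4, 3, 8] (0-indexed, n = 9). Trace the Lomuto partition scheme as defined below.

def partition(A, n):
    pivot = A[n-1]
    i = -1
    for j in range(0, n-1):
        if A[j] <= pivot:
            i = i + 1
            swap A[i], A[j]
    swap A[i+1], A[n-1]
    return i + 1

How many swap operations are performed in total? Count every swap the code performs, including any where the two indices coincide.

7

pivot = A[8] = 8; i = -1
j=0: A[0]=10 > 8 → no swap
j=1: A[1]=9 > 8 → no swap
j=2: A[2]=2 ≤ 8 → i=0, swap A[0],A[2] → [2, 9, 10, 7, 6, 5, 4, 3, 8]
j=3: A[3]=7 ≤ 8 → i=1, swap A[1],A[3] → [2, 7, 10, 9, 6, 5, 4, 3, 8]
j=4: A[4]=6 ≤ 8 → i=2, swap A[2],A[4] → [2, 7, 6, 9, 10, 5, 4, 3, 8]
j=5: A[5]=5 ≤ 8 → i=3, swap A[3],A[5] → [2, 7, 6, 5, 10, 9, 4, 3, 8]
j=6: A[6]=4 ≤ 8 → i=4, swap A[4],A[6] → [2, 7, 6, 5, 4, 9, 10, 3, 8]
j=7: A[7]=3 ≤ 8 → i=5, swap A[5],A[7] → [2, 7, 6, 5, 4, 3, 10, 9, 8]
final swap A[6],A[8] → [2, 7, 6, 5, 4, 3, 8, 9, 10]; return 6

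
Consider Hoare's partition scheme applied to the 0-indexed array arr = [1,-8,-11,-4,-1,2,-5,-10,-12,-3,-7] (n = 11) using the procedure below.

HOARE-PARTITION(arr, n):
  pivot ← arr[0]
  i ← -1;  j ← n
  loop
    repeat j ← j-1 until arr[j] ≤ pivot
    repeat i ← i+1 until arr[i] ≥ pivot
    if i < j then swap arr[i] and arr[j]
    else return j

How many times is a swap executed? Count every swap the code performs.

2

pivot = arr[0] = 1; i = -1, j = 11
j→10 (arr[10]=-7≤1), i→0 (arr[0]=1≥1); i<j, swap → [-7,-8,-11,-4,-1,2,-5,-10,-12,-3,1]
j→9 (arr[9]=-3≤1), i→5 (arr[5]=2≥1); i<j, swap → [-7,-8,-11,-4,-1,-3,-5,-10,-12,2,1]
j→8, i→9; i≥j, return j=8. arr = [-7,-8,-11,-4,-1,-3,-5,-10,-12,2,1]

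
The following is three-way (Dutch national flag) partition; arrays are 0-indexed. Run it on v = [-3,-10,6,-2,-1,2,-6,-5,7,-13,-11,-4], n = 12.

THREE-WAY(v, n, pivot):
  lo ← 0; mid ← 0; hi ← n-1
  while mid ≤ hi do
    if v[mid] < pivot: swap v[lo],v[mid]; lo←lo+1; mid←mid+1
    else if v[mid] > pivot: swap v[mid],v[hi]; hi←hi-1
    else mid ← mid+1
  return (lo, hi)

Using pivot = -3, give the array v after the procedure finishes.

pivot = -3; lo=0, mid=0, hi=11
v[mid]=-3=-3: mid=1
v[mid]=-10<-3: swap v[0],v[1]; lo=1,mid=2 → [-10,-3,6,-2,-1,2,-6,-5,7,-13,-11,-4]
v[mid]=6>-3: swap v[2],v[11]; hi=10 → [-10,-3,-4,-2,-1,2,-6,-5,7,-13,-11,6]
v[mid]=-4<-3: swap v[1],v[2]; lo=2,mid=3 → [-10,-4,-3,-2,-1,2,-6,-5,7,-13,-11,6]
v[mid]=-2>-3: swap v[3],v[10]; hi=9 → [-10,-4,-3,-11,-1,2,-6,-5,7,-13,-2,6]
v[mid]=-11<-3: swap v[2],v[3]; lo=3,mid=4 → [-10,-4,-11,-3,-1,2,-6,-5,7,-13,-2,6]
v[mid]=-1>-3: swap v[4],v[9]; hi=8 → [-10,-4,-11,-3,-13,2,-6,-5,7,-1,-2,6]
v[mid]=-13<-3: swap v[3],v[4]; lo=4,mid=5 → [-10,-4,-11,-13,-3,2,-6,-5,7,-1,-2,6]
v[mid]=2>-3: swap v[5],v[8]; hi=7 → [-10,-4,-11,-13,-3,7,-6,-5,2,-1,-2,6]
v[mid]=7>-3: swap v[5],v[7]; hi=6 → [-10,-4,-11,-13,-3,-5,-6,7,2,-1,-2,6]
v[mid]=-5<-3: swap v[4],v[5]; lo=5,mid=6 → [-10,-4,-11,-13,-5,-3,-6,7,2,-1,-2,6]
v[mid]=-6<-3: swap v[5],v[6]; lo=6,mid=7 → [-10,-4,-11,-13,-5,-6,-3,7,2,-1,-2,6]
end: lo=6, hi=6; v = [-10,-4,-11,-13,-5,-6,-3,7,2,-1,-2,6]

[-10,-4,-11,-13,-5,-6,-3,7,2,-1,-2,6]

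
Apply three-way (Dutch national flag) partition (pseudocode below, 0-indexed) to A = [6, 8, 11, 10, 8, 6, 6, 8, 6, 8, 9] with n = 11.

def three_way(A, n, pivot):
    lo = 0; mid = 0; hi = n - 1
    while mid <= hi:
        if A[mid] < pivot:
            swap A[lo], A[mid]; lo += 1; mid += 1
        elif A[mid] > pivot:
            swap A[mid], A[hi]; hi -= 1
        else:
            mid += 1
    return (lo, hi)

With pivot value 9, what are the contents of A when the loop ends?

pivot = 9; lo=0, mid=0, hi=10
A[mid]=6<9: swap A[0],A[0]; lo=1,mid=1 → [6, 8, 11, 10, 8, 6, 6, 8, 6, 8, 9]
A[mid]=8<9: swap A[1],A[1]; lo=2,mid=2 → [6, 8, 11, 10, 8, 6, 6, 8, 6, 8, 9]
A[mid]=11>9: swap A[2],A[10]; hi=9 → [6, 8, 9, 10, 8, 6, 6, 8, 6, 8, 11]
A[mid]=9=9: mid=3
A[mid]=10>9: swap A[3],A[9]; hi=8 → [6, 8, 9, 8, 8, 6, 6, 8, 6, 10, 11]
A[mid]=8<9: swap A[2],A[3]; lo=3,mid=4 → [6, 8, 8, 9, 8, 6, 6, 8, 6, 10, 11]
A[mid]=8<9: swap A[3],A[4]; lo=4,mid=5 → [6, 8, 8, 8, 9, 6, 6, 8, 6, 10, 11]
A[mid]=6<9: swap A[4],A[5]; lo=5,mid=6 → [6, 8, 8, 8, 6, 9, 6, 8, 6, 10, 11]
A[mid]=6<9: swap A[5],A[6]; lo=6,mid=7 → [6, 8, 8, 8, 6, 6, 9, 8, 6, 10, 11]
A[mid]=8<9: swap A[6],A[7]; lo=7,mid=8 → [6, 8, 8, 8, 6, 6, 8, 9, 6, 10, 11]
A[mid]=6<9: swap A[7],A[8]; lo=8,mid=9 → [6, 8, 8, 8, 6, 6, 8, 6, 9, 10, 11]
end: lo=8, hi=8; A = [6, 8, 8, 8, 6, 6, 8, 6, 9, 10, 11]

[6, 8, 8, 8, 6, 6, 8, 6, 9, 10, 11]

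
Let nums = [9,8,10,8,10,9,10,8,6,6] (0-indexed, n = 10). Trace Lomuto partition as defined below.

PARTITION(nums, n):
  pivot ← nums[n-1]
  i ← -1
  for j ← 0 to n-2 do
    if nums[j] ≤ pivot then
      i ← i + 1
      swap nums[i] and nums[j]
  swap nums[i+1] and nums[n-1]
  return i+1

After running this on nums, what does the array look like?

pivot = nums[9] = 6; i = -1
j=0: nums[0]=9 > 6 → no swap
j=1: nums[1]=8 > 6 → no swap
j=2: nums[2]=10 > 6 → no swap
j=3: nums[3]=8 > 6 → no swap
j=4: nums[4]=10 > 6 → no swap
j=5: nums[5]=9 > 6 → no swap
j=6: nums[6]=10 > 6 → no swap
j=7: nums[7]=8 > 6 → no swap
j=8: nums[8]=6 ≤ 6 → i=0, swap nums[0],nums[8] → [6,8,10,8,10,9,10,8,9,6]
final swap nums[1],nums[9] → [6,6,10,8,10,9,10,8,9,8]; return 1

[6,6,10,8,10,9,10,8,9,8]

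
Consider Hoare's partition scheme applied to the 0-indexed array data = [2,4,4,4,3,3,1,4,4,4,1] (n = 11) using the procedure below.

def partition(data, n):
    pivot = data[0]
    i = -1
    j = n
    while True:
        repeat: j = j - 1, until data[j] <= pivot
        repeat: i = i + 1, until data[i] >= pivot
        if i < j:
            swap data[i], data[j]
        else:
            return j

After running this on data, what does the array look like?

pivot = data[0] = 2; i = -1, j = 11
j→10 (data[10]=1≤2), i→0 (data[0]=2≥2); i<j, swap → [1,4,4,4,3,3,1,4,4,4,2]
j→6 (data[6]=1≤2), i→1 (data[1]=4≥2); i<j, swap → [1,1,4,4,3,3,4,4,4,4,2]
j→1, i→2; i≥j, return j=1. data = [1,1,4,4,3,3,4,4,4,4,2]

[1,1,4,4,3,3,4,4,4,4,2]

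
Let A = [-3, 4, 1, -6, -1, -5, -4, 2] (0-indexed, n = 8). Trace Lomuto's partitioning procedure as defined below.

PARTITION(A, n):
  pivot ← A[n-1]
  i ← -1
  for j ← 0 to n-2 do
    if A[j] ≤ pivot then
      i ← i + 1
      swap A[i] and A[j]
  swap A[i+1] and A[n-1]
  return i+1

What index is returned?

6

pivot = A[7] = 2; i = -1
j=0: A[0]=-3 ≤ 2 → i=0, swap A[0],A[0] (no change) → [-3, 4, 1, -6, -1, -5, -4, 2]
j=1: A[1]=4 > 2 → no swap
j=2: A[2]=1 ≤ 2 → i=1, swap A[1],A[2] → [-3, 1, 4, -6, -1, -5, -4, 2]
j=3: A[3]=-6 ≤ 2 → i=2, swap A[2],A[3] → [-3, 1, -6, 4, -1, -5, -4, 2]
j=4: A[4]=-1 ≤ 2 → i=3, swap A[3],A[4] → [-3, 1, -6, -1, 4, -5, -4, 2]
j=5: A[5]=-5 ≤ 2 → i=4, swap A[4],A[5] → [-3, 1, -6, -1, -5, 4, -4, 2]
j=6: A[6]=-4 ≤ 2 → i=5, swap A[5],A[6] → [-3, 1, -6, -1, -5, -4, 4, 2]
final swap A[6],A[7] → [-3, 1, -6, -1, -5, -4, 2, 4]; return 6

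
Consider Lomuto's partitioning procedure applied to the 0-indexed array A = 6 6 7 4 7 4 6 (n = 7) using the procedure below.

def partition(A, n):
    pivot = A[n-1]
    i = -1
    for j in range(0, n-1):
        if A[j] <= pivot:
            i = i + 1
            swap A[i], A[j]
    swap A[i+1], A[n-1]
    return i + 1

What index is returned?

pivot=6, i=-1
j=0: 6≤6, i=0, swap(0,0) ⇒ 6 6 7 4 7 4 6
j=1: 6≤6, i=1, swap(1,1) ⇒ 6 6 7 4 7 4 6
j=2: 7>6, skip
j=3: 4≤6, i=2, swap(2,3) ⇒ 6 6 4 7 7 4 6
j=4: 7>6, skip
j=5: 4≤6, i=3, swap(3,5) ⇒ 6 6 4 4 7 7 6
swap(4,6) ⇒ 6 6 4 4 6 7 7; return 4

4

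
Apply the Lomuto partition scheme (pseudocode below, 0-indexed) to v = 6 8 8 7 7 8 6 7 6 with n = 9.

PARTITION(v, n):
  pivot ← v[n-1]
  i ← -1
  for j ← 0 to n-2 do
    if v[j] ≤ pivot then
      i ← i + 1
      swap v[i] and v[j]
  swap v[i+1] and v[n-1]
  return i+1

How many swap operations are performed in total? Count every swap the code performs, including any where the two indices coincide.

3

pivot = v[8] = 6; i = -1
j=0: v[0]=6 ≤ 6 → i=0, swap v[0],v[0] (no change) → 6 8 8 7 7 8 6 7 6
j=1: v[1]=8 > 6 → no swap
j=2: v[2]=8 > 6 → no swap
j=3: v[3]=7 > 6 → no swap
j=4: v[4]=7 > 6 → no swap
j=5: v[5]=8 > 6 → no swap
j=6: v[6]=6 ≤ 6 → i=1, swap v[1],v[6] → 6 6 8 7 7 8 8 7 6
j=7: v[7]=7 > 6 → no swap
final swap v[2],v[8] → 6 6 6 7 7 8 8 7 8; return 2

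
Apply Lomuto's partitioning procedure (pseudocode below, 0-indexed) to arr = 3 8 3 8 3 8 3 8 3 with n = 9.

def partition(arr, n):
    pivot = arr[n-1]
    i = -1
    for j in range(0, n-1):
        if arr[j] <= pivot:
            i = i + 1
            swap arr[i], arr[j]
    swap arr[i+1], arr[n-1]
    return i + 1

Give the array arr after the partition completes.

3 3 3 3 3 8 8 8 8

pivot = arr[8] = 3; i = -1
j=0: arr[0]=3 ≤ 3 → i=0, swap arr[0],arr[0] (no change) → 3 8 3 8 3 8 3 8 3
j=1: arr[1]=8 > 3 → no swap
j=2: arr[2]=3 ≤ 3 → i=1, swap arr[1],arr[2] → 3 3 8 8 3 8 3 8 3
j=3: arr[3]=8 > 3 → no swap
j=4: arr[4]=3 ≤ 3 → i=2, swap arr[2],arr[4] → 3 3 3 8 8 8 3 8 3
j=5: arr[5]=8 > 3 → no swap
j=6: arr[6]=3 ≤ 3 → i=3, swap arr[3],arr[6] → 3 3 3 3 8 8 8 8 3
j=7: arr[7]=8 > 3 → no swap
final swap arr[4],arr[8] → 3 3 3 3 3 8 8 8 8; return 4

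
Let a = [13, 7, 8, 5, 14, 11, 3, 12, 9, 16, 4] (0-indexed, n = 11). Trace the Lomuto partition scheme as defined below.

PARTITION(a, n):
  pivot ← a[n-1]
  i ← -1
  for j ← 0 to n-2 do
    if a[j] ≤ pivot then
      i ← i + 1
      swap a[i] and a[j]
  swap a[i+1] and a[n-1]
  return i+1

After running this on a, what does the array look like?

[3, 4, 8, 5, 14, 11, 13, 12, 9, 16, 7]

pivot = a[10] = 4; i = -1
j=0: a[0]=13 > 4 → no swap
j=1: a[1]=7 > 4 → no swap
j=2: a[2]=8 > 4 → no swap
j=3: a[3]=5 > 4 → no swap
j=4: a[4]=14 > 4 → no swap
j=5: a[5]=11 > 4 → no swap
j=6: a[6]=3 ≤ 4 → i=0, swap a[0],a[6] → [3, 7, 8, 5, 14, 11, 13, 12, 9, 16, 4]
j=7: a[7]=12 > 4 → no swap
j=8: a[8]=9 > 4 → no swap
j=9: a[9]=16 > 4 → no swap
final swap a[1],a[10] → [3, 4, 8, 5, 14, 11, 13, 12, 9, 16, 7]; return 1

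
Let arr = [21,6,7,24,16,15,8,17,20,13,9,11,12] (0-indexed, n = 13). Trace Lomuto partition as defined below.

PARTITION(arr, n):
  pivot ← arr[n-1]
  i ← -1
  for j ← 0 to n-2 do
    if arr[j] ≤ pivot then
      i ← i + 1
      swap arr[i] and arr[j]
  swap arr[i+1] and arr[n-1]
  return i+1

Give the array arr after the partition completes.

pivot = arr[12] = 12; i = -1
j=0: arr[0]=21 > 12 → no swap
j=1: arr[1]=6 ≤ 12 → i=0, swap arr[0],arr[1] → [6,21,7,24,16,15,8,17,20,13,9,11,12]
j=2: arr[2]=7 ≤ 12 → i=1, swap arr[1],arr[2] → [6,7,21,24,16,15,8,17,20,13,9,11,12]
j=3: arr[3]=24 > 12 → no swap
j=4: arr[4]=16 > 12 → no swap
j=5: arr[5]=15 > 12 → no swap
j=6: arr[6]=8 ≤ 12 → i=2, swap arr[2],arr[6] → [6,7,8,24,16,15,21,17,20,13,9,11,12]
j=7: arr[7]=17 > 12 → no swap
j=8: arr[8]=20 > 12 → no swap
j=9: arr[9]=13 > 12 → no swap
j=10: arr[10]=9 ≤ 12 → i=3, swap arr[3],arr[10] → [6,7,8,9,16,15,21,17,20,13,24,11,12]
j=11: arr[11]=11 ≤ 12 → i=4, swap arr[4],arr[11] → [6,7,8,9,11,15,21,17,20,13,24,16,12]
final swap arr[5],arr[12] → [6,7,8,9,11,12,21,17,20,13,24,16,15]; return 5

[6,7,8,9,11,12,21,17,20,13,24,16,15]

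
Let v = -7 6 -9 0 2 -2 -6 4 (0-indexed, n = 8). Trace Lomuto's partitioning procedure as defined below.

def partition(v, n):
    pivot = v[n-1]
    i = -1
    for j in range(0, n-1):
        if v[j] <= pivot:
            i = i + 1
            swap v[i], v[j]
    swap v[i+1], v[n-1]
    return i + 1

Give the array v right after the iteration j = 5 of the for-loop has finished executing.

-7 -9 0 2 -2 6 -6 4

pivot=4, i=-1
j=0: -7≤4, i=0, swap(0,0) ⇒ -7 6 -9 0 2 -2 -6 4
j=1: 6>4, skip
j=2: -9≤4, i=1, swap(1,2) ⇒ -7 -9 6 0 2 -2 -6 4
j=3: 0≤4, i=2, swap(2,3) ⇒ -7 -9 0 6 2 -2 -6 4
j=4: 2≤4, i=3, swap(3,4) ⇒ -7 -9 0 2 6 -2 -6 4
j=5: -2≤4, i=4, swap(4,5) ⇒ -7 -9 0 2 -2 6 -6 4
(after j=5) v = -7 -9 0 2 -2 6 -6 4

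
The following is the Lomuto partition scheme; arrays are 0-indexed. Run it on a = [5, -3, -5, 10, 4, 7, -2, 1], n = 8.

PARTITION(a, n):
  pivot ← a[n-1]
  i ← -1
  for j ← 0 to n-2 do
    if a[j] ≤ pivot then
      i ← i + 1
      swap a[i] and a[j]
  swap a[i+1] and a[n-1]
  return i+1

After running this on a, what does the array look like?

[-3, -5, -2, 1, 4, 7, 5, 10]

pivot=1, i=-1
j=0: 5>1, skip
j=1: -3≤1, i=0, swap(0,1) ⇒ [-3, 5, -5, 10, 4, 7, -2, 1]
j=2: -5≤1, i=1, swap(1,2) ⇒ [-3, -5, 5, 10, 4, 7, -2, 1]
j=3: 10>1, skip
j=4: 4>1, skip
j=5: 7>1, skip
j=6: -2≤1, i=2, swap(2,6) ⇒ [-3, -5, -2, 10, 4, 7, 5, 1]
swap(3,7) ⇒ [-3, -5, -2, 1, 4, 7, 5, 10]; return 3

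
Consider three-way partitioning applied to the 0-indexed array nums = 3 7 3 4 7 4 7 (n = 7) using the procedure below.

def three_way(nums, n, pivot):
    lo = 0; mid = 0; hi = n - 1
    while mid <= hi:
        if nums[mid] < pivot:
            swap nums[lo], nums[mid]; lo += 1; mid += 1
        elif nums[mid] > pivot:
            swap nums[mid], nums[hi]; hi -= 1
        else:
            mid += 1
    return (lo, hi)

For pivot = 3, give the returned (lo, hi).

(0, 1)

pivot = 3; lo=0, mid=0, hi=6
nums[mid]=3=3: mid=1
nums[mid]=7>3: swap nums[1],nums[6]; hi=5 → 3 7 3 4 7 4 7
nums[mid]=7>3: swap nums[1],nums[5]; hi=4 → 3 4 3 4 7 7 7
nums[mid]=4>3: swap nums[1],nums[4]; hi=3 → 3 7 3 4 4 7 7
nums[mid]=7>3: swap nums[1],nums[3]; hi=2 → 3 4 3 7 4 7 7
nums[mid]=4>3: swap nums[1],nums[2]; hi=1 → 3 3 4 7 4 7 7
nums[mid]=3=3: mid=2
end: lo=0, hi=1; nums = 3 3 4 7 4 7 7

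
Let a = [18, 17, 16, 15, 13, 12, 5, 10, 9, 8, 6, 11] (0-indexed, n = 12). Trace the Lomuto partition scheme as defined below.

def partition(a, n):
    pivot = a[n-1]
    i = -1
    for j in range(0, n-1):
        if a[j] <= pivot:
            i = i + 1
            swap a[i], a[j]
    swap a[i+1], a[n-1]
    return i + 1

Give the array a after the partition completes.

[5, 10, 9, 8, 6, 11, 18, 17, 16, 15, 13, 12]

pivot = a[11] = 11; i = -1
j=0: a[0]=18 > 11 → no swap
j=1: a[1]=17 > 11 → no swap
j=2: a[2]=16 > 11 → no swap
j=3: a[3]=15 > 11 → no swap
j=4: a[4]=13 > 11 → no swap
j=5: a[5]=12 > 11 → no swap
j=6: a[6]=5 ≤ 11 → i=0, swap a[0],a[6] → [5, 17, 16, 15, 13, 12, 18, 10, 9, 8, 6, 11]
j=7: a[7]=10 ≤ 11 → i=1, swap a[1],a[7] → [5, 10, 16, 15, 13, 12, 18, 17, 9, 8, 6, 11]
j=8: a[8]=9 ≤ 11 → i=2, swap a[2],a[8] → [5, 10, 9, 15, 13, 12, 18, 17, 16, 8, 6, 11]
j=9: a[9]=8 ≤ 11 → i=3, swap a[3],a[9] → [5, 10, 9, 8, 13, 12, 18, 17, 16, 15, 6, 11]
j=10: a[10]=6 ≤ 11 → i=4, swap a[4],a[10] → [5, 10, 9, 8, 6, 12, 18, 17, 16, 15, 13, 11]
final swap a[5],a[11] → [5, 10, 9, 8, 6, 11, 18, 17, 16, 15, 13, 12]; return 5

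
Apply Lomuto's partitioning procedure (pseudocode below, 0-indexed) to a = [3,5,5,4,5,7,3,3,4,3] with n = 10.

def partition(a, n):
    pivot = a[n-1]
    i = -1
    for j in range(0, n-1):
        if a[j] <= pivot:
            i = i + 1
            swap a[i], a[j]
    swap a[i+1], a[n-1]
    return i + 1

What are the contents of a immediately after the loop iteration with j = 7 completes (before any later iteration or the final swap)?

pivot = a[9] = 3; i = -1
j=0: a[0]=3 ≤ 3 → i=0, swap a[0],a[0] (no change) → [3,5,5,4,5,7,3,3,4,3]
j=1: a[1]=5 > 3 → no swap
j=2: a[2]=5 > 3 → no swap
j=3: a[3]=4 > 3 → no swap
j=4: a[4]=5 > 3 → no swap
j=5: a[5]=7 > 3 → no swap
j=6: a[6]=3 ≤ 3 → i=1, swap a[1],a[6] → [3,3,5,4,5,7,5,3,4,3]
j=7: a[7]=3 ≤ 3 → i=2, swap a[2],a[7] → [3,3,3,4,5,7,5,5,4,3]
(after j=7) a = [3,3,3,4,5,7,5,5,4,3]

[3,3,3,4,5,7,5,5,4,3]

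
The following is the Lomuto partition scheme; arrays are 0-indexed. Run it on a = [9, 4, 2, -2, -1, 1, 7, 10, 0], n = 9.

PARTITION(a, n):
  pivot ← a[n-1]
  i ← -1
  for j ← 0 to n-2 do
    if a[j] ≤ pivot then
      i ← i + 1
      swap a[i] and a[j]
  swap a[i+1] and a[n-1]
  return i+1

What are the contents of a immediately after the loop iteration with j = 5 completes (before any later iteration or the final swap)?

[-2, -1, 2, 9, 4, 1, 7, 10, 0]

pivot = a[8] = 0; i = -1
j=0: a[0]=9 > 0 → no swap
j=1: a[1]=4 > 0 → no swap
j=2: a[2]=2 > 0 → no swap
j=3: a[3]=-2 ≤ 0 → i=0, swap a[0],a[3] → [-2, 4, 2, 9, -1, 1, 7, 10, 0]
j=4: a[4]=-1 ≤ 0 → i=1, swap a[1],a[4] → [-2, -1, 2, 9, 4, 1, 7, 10, 0]
j=5: a[5]=1 > 0 → no swap
(after j=5) a = [-2, -1, 2, 9, 4, 1, 7, 10, 0]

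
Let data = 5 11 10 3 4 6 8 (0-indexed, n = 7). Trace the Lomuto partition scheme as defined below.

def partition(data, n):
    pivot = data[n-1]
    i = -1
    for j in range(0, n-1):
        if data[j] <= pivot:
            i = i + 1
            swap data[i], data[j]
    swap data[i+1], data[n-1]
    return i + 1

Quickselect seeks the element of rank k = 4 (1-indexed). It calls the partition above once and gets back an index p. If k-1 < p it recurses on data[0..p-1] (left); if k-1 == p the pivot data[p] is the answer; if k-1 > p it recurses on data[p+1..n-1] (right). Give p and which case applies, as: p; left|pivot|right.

4; left

pivot = data[6] = 8; i = -1
j=0: data[0]=5 ≤ 8 → i=0, swap data[0],data[0] (no change) → 5 11 10 3 4 6 8
j=1: data[1]=11 > 8 → no swap
j=2: data[2]=10 > 8 → no swap
j=3: data[3]=3 ≤ 8 → i=1, swap data[1],data[3] → 5 3 10 11 4 6 8
j=4: data[4]=4 ≤ 8 → i=2, swap data[2],data[4] → 5 3 4 11 10 6 8
j=5: data[5]=6 ≤ 8 → i=3, swap data[3],data[5] → 5 3 4 6 10 11 8
final swap data[4],data[6] → 5 3 4 6 8 11 10; return 4
p = 4; k-1 = 3 < 4 ⇒ left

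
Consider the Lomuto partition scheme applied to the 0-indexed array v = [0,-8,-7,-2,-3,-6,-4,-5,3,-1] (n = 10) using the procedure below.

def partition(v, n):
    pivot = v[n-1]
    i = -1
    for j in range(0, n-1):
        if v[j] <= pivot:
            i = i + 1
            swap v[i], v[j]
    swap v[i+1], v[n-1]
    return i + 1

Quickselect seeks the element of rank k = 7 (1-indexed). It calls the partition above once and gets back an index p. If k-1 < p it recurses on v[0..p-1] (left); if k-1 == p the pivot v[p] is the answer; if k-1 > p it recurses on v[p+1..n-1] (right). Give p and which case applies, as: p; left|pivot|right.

7; left

pivot=-1, i=-1
j=0: 0>-1, skip
j=1: -8≤-1, i=0, swap(0,1) ⇒ [-8,0,-7,-2,-3,-6,-4,-5,3,-1]
j=2: -7≤-1, i=1, swap(1,2) ⇒ [-8,-7,0,-2,-3,-6,-4,-5,3,-1]
j=3: -2≤-1, i=2, swap(2,3) ⇒ [-8,-7,-2,0,-3,-6,-4,-5,3,-1]
j=4: -3≤-1, i=3, swap(3,4) ⇒ [-8,-7,-2,-3,0,-6,-4,-5,3,-1]
j=5: -6≤-1, i=4, swap(4,5) ⇒ [-8,-7,-2,-3,-6,0,-4,-5,3,-1]
j=6: -4≤-1, i=5, swap(5,6) ⇒ [-8,-7,-2,-3,-6,-4,0,-5,3,-1]
j=7: -5≤-1, i=6, swap(6,7) ⇒ [-8,-7,-2,-3,-6,-4,-5,0,3,-1]
j=8: 3>-1, skip
swap(7,9) ⇒ [-8,-7,-2,-3,-6,-4,-5,-1,3,0]; return 7
p = 7; k-1 = 6 < 7 ⇒ left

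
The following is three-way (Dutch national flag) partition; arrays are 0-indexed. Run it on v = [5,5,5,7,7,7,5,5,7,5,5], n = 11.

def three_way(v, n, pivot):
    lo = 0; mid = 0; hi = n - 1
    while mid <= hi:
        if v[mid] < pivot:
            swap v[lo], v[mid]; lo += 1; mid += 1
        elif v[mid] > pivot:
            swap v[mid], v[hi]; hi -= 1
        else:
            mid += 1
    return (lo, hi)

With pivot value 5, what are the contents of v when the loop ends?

[5,5,5,5,5,5,5,7,7,7,7]

pivot = 5; lo=0, mid=0, hi=10
v[mid]=5=5: mid=1
v[mid]=5=5: mid=2
v[mid]=5=5: mid=3
v[mid]=7>5: swap v[3],v[10]; hi=9 → [5,5,5,5,7,7,5,5,7,5,7]
v[mid]=5=5: mid=4
v[mid]=7>5: swap v[4],v[9]; hi=8 → [5,5,5,5,5,7,5,5,7,7,7]
v[mid]=5=5: mid=5
v[mid]=7>5: swap v[5],v[8]; hi=7 → [5,5,5,5,5,7,5,5,7,7,7]
v[mid]=7>5: swap v[5],v[7]; hi=6 → [5,5,5,5,5,5,5,7,7,7,7]
v[mid]=5=5: mid=6
v[mid]=5=5: mid=7
end: lo=0, hi=6; v = [5,5,5,5,5,5,5,7,7,7,7]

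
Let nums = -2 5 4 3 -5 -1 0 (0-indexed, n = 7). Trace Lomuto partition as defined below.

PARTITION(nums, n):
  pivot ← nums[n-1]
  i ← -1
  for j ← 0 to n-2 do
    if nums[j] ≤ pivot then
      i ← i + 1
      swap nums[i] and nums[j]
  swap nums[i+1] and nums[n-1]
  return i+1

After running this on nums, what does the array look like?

-2 -5 -1 0 5 4 3

pivot = nums[6] = 0; i = -1
j=0: nums[0]=-2 ≤ 0 → i=0, swap nums[0],nums[0] (no change) → -2 5 4 3 -5 -1 0
j=1: nums[1]=5 > 0 → no swap
j=2: nums[2]=4 > 0 → no swap
j=3: nums[3]=3 > 0 → no swap
j=4: nums[4]=-5 ≤ 0 → i=1, swap nums[1],nums[4] → -2 -5 4 3 5 -1 0
j=5: nums[5]=-1 ≤ 0 → i=2, swap nums[2],nums[5] → -2 -5 -1 3 5 4 0
final swap nums[3],nums[6] → -2 -5 -1 0 5 4 3; return 3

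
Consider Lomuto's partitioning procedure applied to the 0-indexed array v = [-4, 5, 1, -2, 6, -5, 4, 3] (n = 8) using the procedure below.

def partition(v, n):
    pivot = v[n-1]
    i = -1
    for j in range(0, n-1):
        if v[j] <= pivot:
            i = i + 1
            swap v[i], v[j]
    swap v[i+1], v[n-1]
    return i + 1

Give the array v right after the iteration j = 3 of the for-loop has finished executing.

pivot = v[7] = 3; i = -1
j=0: v[0]=-4 ≤ 3 → i=0, swap v[0],v[0] (no change) → [-4, 5, 1, -2, 6, -5, 4, 3]
j=1: v[1]=5 > 3 → no swap
j=2: v[2]=1 ≤ 3 → i=1, swap v[1],v[2] → [-4, 1, 5, -2, 6, -5, 4, 3]
j=3: v[3]=-2 ≤ 3 → i=2, swap v[2],v[3] → [-4, 1, -2, 5, 6, -5, 4, 3]
(after j=3) v = [-4, 1, -2, 5, 6, -5, 4, 3]

[-4, 1, -2, 5, 6, -5, 4, 3]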